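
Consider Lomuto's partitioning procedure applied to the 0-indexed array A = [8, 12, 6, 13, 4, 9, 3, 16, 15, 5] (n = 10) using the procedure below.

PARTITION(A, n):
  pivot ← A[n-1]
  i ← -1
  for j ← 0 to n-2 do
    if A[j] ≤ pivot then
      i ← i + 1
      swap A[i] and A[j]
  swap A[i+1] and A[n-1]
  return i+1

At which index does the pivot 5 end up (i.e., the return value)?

pivot=5, i=-1
j=0: 8>5, skip
j=1: 12>5, skip
j=2: 6>5, skip
j=3: 13>5, skip
j=4: 4≤5, i=0, swap(0,4) ⇒ [4, 12, 6, 13, 8, 9, 3, 16, 15, 5]
j=5: 9>5, skip
j=6: 3≤5, i=1, swap(1,6) ⇒ [4, 3, 6, 13, 8, 9, 12, 16, 15, 5]
j=7: 16>5, skip
j=8: 15>5, skip
swap(2,9) ⇒ [4, 3, 5, 13, 8, 9, 12, 16, 15, 6]; return 2

2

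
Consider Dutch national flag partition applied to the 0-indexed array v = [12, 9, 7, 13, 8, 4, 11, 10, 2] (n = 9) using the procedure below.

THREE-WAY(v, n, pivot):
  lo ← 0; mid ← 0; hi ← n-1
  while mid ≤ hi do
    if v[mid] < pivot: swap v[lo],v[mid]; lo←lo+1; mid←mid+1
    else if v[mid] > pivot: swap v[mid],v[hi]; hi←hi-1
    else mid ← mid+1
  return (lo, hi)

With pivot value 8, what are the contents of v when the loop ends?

[2, 4, 7, 8, 13, 11, 10, 9, 12]

lo=0 mid=0 hi=8
12>8: swap(0,8), hi=7 ⇒ [2, 9, 7, 13, 8, 4, 11, 10, 12]
2<8: swap(0,0), lo=1 mid=1 ⇒ [2, 9, 7, 13, 8, 4, 11, 10, 12]
9>8: swap(1,7), hi=6 ⇒ [2, 10, 7, 13, 8, 4, 11, 9, 12]
10>8: swap(1,6), hi=5 ⇒ [2, 11, 7, 13, 8, 4, 10, 9, 12]
11>8: swap(1,5), hi=4 ⇒ [2, 4, 7, 13, 8, 11, 10, 9, 12]
4<8: swap(1,1), lo=2 mid=2 ⇒ [2, 4, 7, 13, 8, 11, 10, 9, 12]
7<8: swap(2,2), lo=3 mid=3 ⇒ [2, 4, 7, 13, 8, 11, 10, 9, 12]
13>8: swap(3,4), hi=3 ⇒ [2, 4, 7, 8, 13, 11, 10, 9, 12]
8=8: mid=4
done. lo=3 hi=3; v=[2, 4, 7, 8, 13, 11, 10, 9, 12]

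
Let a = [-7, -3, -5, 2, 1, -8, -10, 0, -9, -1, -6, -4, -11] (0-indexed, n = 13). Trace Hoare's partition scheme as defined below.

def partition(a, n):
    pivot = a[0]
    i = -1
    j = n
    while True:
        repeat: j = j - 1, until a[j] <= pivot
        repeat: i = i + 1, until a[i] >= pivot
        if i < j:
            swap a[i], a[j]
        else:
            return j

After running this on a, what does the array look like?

[-11, -9, -10, -8, 1, 2, -5, 0, -3, -1, -6, -4, -7]

pivot = a[0] = -7; i = -1, j = 13
j→12 (a[12]=-11≤-7), i→0 (a[0]=-7≥-7); i<j, swap → [-11, -3, -5, 2, 1, -8, -10, 0, -9, -1, -6, -4, -7]
j→8 (a[8]=-9≤-7), i→1 (a[1]=-3≥-7); i<j, swap → [-11, -9, -5, 2, 1, -8, -10, 0, -3, -1, -6, -4, -7]
j→6 (a[6]=-10≤-7), i→2 (a[2]=-5≥-7); i<j, swap → [-11, -9, -10, 2, 1, -8, -5, 0, -3, -1, -6, -4, -7]
j→5 (a[5]=-8≤-7), i→3 (a[3]=2≥-7); i<j, swap → [-11, -9, -10, -8, 1, 2, -5, 0, -3, -1, -6, -4, -7]
j→3, i→4; i≥j, return j=3. a = [-11, -9, -10, -8, 1, 2, -5, 0, -3, -1, -6, -4, -7]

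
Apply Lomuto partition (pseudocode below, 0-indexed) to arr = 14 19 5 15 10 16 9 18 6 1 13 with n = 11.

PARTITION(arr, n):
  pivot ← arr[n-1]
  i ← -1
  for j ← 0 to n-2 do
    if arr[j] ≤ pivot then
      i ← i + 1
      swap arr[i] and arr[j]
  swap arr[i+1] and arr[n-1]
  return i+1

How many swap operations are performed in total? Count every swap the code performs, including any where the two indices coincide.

pivot=13, i=-1
j=0: 14>13, skip
j=1: 19>13, skip
j=2: 5≤13, i=0, swap(0,2) ⇒ 5 19 14 15 10 16 9 18 6 1 13
j=3: 15>13, skip
j=4: 10≤13, i=1, swap(1,4) ⇒ 5 10 14 15 19 16 9 18 6 1 13
j=5: 16>13, skip
j=6: 9≤13, i=2, swap(2,6) ⇒ 5 10 9 15 19 16 14 18 6 1 13
j=7: 18>13, skip
j=8: 6≤13, i=3, swap(3,8) ⇒ 5 10 9 6 19 16 14 18 15 1 13
j=9: 1≤13, i=4, swap(4,9) ⇒ 5 10 9 6 1 16 14 18 15 19 13
swap(5,10) ⇒ 5 10 9 6 1 13 14 18 15 19 16; return 5

6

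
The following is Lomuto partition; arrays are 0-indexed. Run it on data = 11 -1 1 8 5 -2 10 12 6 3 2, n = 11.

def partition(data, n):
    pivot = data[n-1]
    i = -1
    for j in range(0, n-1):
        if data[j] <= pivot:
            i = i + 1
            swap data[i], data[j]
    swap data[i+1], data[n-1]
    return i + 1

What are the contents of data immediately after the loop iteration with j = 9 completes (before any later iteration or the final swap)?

-1 1 -2 8 5 11 10 12 6 3 2

pivot=2, i=-1
j=0: 11>2, skip
j=1: -1≤2, i=0, swap(0,1) ⇒ -1 11 1 8 5 -2 10 12 6 3 2
j=2: 1≤2, i=1, swap(1,2) ⇒ -1 1 11 8 5 -2 10 12 6 3 2
j=3: 8>2, skip
j=4: 5>2, skip
j=5: -2≤2, i=2, swap(2,5) ⇒ -1 1 -2 8 5 11 10 12 6 3 2
j=6: 10>2, skip
j=7: 12>2, skip
j=8: 6>2, skip
j=9: 3>2, skip
(after j=9) data = -1 1 -2 8 5 11 10 12 6 3 2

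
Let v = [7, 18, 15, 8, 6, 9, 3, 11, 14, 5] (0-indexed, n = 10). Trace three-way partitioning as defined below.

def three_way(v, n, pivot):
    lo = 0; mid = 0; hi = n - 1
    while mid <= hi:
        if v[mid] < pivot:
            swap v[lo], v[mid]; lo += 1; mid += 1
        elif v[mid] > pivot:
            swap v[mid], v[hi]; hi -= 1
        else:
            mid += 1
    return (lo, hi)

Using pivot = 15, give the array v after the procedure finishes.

lo=0 mid=0 hi=9
7<15: swap(0,0), lo=1 mid=1 ⇒ [7, 18, 15, 8, 6, 9, 3, 11, 14, 5]
18>15: swap(1,9), hi=8 ⇒ [7, 5, 15, 8, 6, 9, 3, 11, 14, 18]
5<15: swap(1,1), lo=2 mid=2 ⇒ [7, 5, 15, 8, 6, 9, 3, 11, 14, 18]
15=15: mid=3
8<15: swap(2,3), lo=3 mid=4 ⇒ [7, 5, 8, 15, 6, 9, 3, 11, 14, 18]
6<15: swap(3,4), lo=4 mid=5 ⇒ [7, 5, 8, 6, 15, 9, 3, 11, 14, 18]
9<15: swap(4,5), lo=5 mid=6 ⇒ [7, 5, 8, 6, 9, 15, 3, 11, 14, 18]
3<15: swap(5,6), lo=6 mid=7 ⇒ [7, 5, 8, 6, 9, 3, 15, 11, 14, 18]
11<15: swap(6,7), lo=7 mid=8 ⇒ [7, 5, 8, 6, 9, 3, 11, 15, 14, 18]
14<15: swap(7,8), lo=8 mid=9 ⇒ [7, 5, 8, 6, 9, 3, 11, 14, 15, 18]
done. lo=8 hi=8; v=[7, 5, 8, 6, 9, 3, 11, 14, 15, 18]

[7, 5, 8, 6, 9, 3, 11, 14, 15, 18]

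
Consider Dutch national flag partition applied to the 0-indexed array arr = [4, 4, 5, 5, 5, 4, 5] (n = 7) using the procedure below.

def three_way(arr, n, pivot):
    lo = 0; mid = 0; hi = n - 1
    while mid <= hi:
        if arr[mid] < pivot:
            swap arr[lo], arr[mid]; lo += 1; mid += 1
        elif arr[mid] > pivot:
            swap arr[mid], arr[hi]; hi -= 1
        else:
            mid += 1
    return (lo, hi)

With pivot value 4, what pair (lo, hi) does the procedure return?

lo=0 mid=0 hi=6
4=4: mid=1
4=4: mid=2
5>4: swap(2,6), hi=5 ⇒ [4, 4, 5, 5, 5, 4, 5]
5>4: swap(2,5), hi=4 ⇒ [4, 4, 4, 5, 5, 5, 5]
4=4: mid=3
5>4: swap(3,4), hi=3 ⇒ [4, 4, 4, 5, 5, 5, 5]
5>4: swap(3,3), hi=2 ⇒ [4, 4, 4, 5, 5, 5, 5]
done. lo=0 hi=2; arr=[4, 4, 4, 5, 5, 5, 5]

(0, 2)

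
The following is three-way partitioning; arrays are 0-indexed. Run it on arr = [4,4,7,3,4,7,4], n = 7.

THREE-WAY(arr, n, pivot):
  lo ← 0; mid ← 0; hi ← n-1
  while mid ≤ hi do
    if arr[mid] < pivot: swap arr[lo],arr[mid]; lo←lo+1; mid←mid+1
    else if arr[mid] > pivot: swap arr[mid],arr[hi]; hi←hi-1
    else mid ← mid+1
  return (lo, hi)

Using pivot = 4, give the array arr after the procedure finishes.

pivot = 4; lo=0, mid=0, hi=6
arr[mid]=4=4: mid=1
arr[mid]=4=4: mid=2
arr[mid]=7>4: swap arr[2],arr[6]; hi=5 → [4,4,4,3,4,7,7]
arr[mid]=4=4: mid=3
arr[mid]=3<4: swap arr[0],arr[3]; lo=1,mid=4 → [3,4,4,4,4,7,7]
arr[mid]=4=4: mid=5
arr[mid]=7>4: swap arr[5],arr[5]; hi=4 → [3,4,4,4,4,7,7]
end: lo=1, hi=4; arr = [3,4,4,4,4,7,7]

[3,4,4,4,4,7,7]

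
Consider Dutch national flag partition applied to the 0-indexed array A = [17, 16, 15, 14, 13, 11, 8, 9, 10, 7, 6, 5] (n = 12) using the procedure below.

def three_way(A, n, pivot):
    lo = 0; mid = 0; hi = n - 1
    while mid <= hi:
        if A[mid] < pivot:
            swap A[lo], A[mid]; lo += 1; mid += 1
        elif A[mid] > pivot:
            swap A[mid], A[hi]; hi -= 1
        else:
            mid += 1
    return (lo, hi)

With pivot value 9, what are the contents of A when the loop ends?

[5, 6, 7, 8, 9, 11, 13, 10, 14, 15, 16, 17]

pivot = 9; lo=0, mid=0, hi=11
A[mid]=17>9: swap A[0],A[11]; hi=10 → [5, 16, 15, 14, 13, 11, 8, 9, 10, 7, 6, 17]
A[mid]=5<9: swap A[0],A[0]; lo=1,mid=1 → [5, 16, 15, 14, 13, 11, 8, 9, 10, 7, 6, 17]
A[mid]=16>9: swap A[1],A[10]; hi=9 → [5, 6, 15, 14, 13, 11, 8, 9, 10, 7, 16, 17]
A[mid]=6<9: swap A[1],A[1]; lo=2,mid=2 → [5, 6, 15, 14, 13, 11, 8, 9, 10, 7, 16, 17]
A[mid]=15>9: swap A[2],A[9]; hi=8 → [5, 6, 7, 14, 13, 11, 8, 9, 10, 15, 16, 17]
A[mid]=7<9: swap A[2],A[2]; lo=3,mid=3 → [5, 6, 7, 14, 13, 11, 8, 9, 10, 15, 16, 17]
A[mid]=14>9: swap A[3],A[8]; hi=7 → [5, 6, 7, 10, 13, 11, 8, 9, 14, 15, 16, 17]
A[mid]=10>9: swap A[3],A[7]; hi=6 → [5, 6, 7, 9, 13, 11, 8, 10, 14, 15, 16, 17]
A[mid]=9=9: mid=4
A[mid]=13>9: swap A[4],A[6]; hi=5 → [5, 6, 7, 9, 8, 11, 13, 10, 14, 15, 16, 17]
A[mid]=8<9: swap A[3],A[4]; lo=4,mid=5 → [5, 6, 7, 8, 9, 11, 13, 10, 14, 15, 16, 17]
A[mid]=11>9: swap A[5],A[5]; hi=4 → [5, 6, 7, 8, 9, 11, 13, 10, 14, 15, 16, 17]
end: lo=4, hi=4; A = [5, 6, 7, 8, 9, 11, 13, 10, 14, 15, 16, 17]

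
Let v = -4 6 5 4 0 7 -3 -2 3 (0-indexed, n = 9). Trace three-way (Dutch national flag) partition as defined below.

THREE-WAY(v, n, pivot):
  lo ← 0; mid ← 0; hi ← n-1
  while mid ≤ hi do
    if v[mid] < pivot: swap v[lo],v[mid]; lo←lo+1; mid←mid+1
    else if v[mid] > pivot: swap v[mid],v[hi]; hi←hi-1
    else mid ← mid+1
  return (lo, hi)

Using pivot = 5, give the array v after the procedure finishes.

lo=0 mid=0 hi=8
-4<5: swap(0,0), lo=1 mid=1 ⇒ -4 6 5 4 0 7 -3 -2 3
6>5: swap(1,8), hi=7 ⇒ -4 3 5 4 0 7 -3 -2 6
3<5: swap(1,1), lo=2 mid=2 ⇒ -4 3 5 4 0 7 -3 -2 6
5=5: mid=3
4<5: swap(2,3), lo=3 mid=4 ⇒ -4 3 4 5 0 7 -3 -2 6
0<5: swap(3,4), lo=4 mid=5 ⇒ -4 3 4 0 5 7 -3 -2 6
7>5: swap(5,7), hi=6 ⇒ -4 3 4 0 5 -2 -3 7 6
-2<5: swap(4,5), lo=5 mid=6 ⇒ -4 3 4 0 -2 5 -3 7 6
-3<5: swap(5,6), lo=6 mid=7 ⇒ -4 3 4 0 -2 -3 5 7 6
done. lo=6 hi=6; v=-4 3 4 0 -2 -3 5 7 6

-4 3 4 0 -2 -3 5 7 6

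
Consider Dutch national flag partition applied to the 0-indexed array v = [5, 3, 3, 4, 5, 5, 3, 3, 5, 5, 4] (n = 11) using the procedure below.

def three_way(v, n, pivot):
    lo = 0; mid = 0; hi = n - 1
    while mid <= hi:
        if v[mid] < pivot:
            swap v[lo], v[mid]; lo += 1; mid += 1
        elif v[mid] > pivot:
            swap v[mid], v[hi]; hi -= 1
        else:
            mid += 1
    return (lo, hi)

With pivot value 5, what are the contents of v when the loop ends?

[3, 3, 4, 3, 3, 4, 5, 5, 5, 5, 5]

pivot = 5; lo=0, mid=0, hi=10
v[mid]=5=5: mid=1
v[mid]=3<5: swap v[0],v[1]; lo=1,mid=2 → [3, 5, 3, 4, 5, 5, 3, 3, 5, 5, 4]
v[mid]=3<5: swap v[1],v[2]; lo=2,mid=3 → [3, 3, 5, 4, 5, 5, 3, 3, 5, 5, 4]
v[mid]=4<5: swap v[2],v[3]; lo=3,mid=4 → [3, 3, 4, 5, 5, 5, 3, 3, 5, 5, 4]
v[mid]=5=5: mid=5
v[mid]=5=5: mid=6
v[mid]=3<5: swap v[3],v[6]; lo=4,mid=7 → [3, 3, 4, 3, 5, 5, 5, 3, 5, 5, 4]
v[mid]=3<5: swap v[4],v[7]; lo=5,mid=8 → [3, 3, 4, 3, 3, 5, 5, 5, 5, 5, 4]
v[mid]=5=5: mid=9
v[mid]=5=5: mid=10
v[mid]=4<5: swap v[5],v[10]; lo=6,mid=11 → [3, 3, 4, 3, 3, 4, 5, 5, 5, 5, 5]
end: lo=6, hi=10; v = [3, 3, 4, 3, 3, 4, 5, 5, 5, 5, 5]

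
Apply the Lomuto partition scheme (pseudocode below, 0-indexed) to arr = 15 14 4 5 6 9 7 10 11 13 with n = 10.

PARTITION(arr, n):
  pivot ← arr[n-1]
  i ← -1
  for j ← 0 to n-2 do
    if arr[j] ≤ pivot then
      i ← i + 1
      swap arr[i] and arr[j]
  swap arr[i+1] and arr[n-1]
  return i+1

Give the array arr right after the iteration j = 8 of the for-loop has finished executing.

4 5 6 9 7 10 11 14 15 13

pivot = arr[9] = 13; i = -1
j=0: arr[0]=15 > 13 → no swap
j=1: arr[1]=14 > 13 → no swap
j=2: arr[2]=4 ≤ 13 → i=0, swap arr[0],arr[2] → 4 14 15 5 6 9 7 10 11 13
j=3: arr[3]=5 ≤ 13 → i=1, swap arr[1],arr[3] → 4 5 15 14 6 9 7 10 11 13
j=4: arr[4]=6 ≤ 13 → i=2, swap arr[2],arr[4] → 4 5 6 14 15 9 7 10 11 13
j=5: arr[5]=9 ≤ 13 → i=3, swap arr[3],arr[5] → 4 5 6 9 15 14 7 10 11 13
j=6: arr[6]=7 ≤ 13 → i=4, swap arr[4],arr[6] → 4 5 6 9 7 14 15 10 11 13
j=7: arr[7]=10 ≤ 13 → i=5, swap arr[5],arr[7] → 4 5 6 9 7 10 15 14 11 13
j=8: arr[8]=11 ≤ 13 → i=6, swap arr[6],arr[8] → 4 5 6 9 7 10 11 14 15 13
(after j=8) arr = 4 5 6 9 7 10 11 14 15 13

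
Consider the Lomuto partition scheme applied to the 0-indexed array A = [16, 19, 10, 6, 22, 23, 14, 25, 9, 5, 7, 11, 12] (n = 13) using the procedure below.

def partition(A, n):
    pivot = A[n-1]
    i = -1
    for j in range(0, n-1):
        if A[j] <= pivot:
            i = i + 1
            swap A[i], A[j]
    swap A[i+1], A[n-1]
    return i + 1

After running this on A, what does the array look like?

pivot=12, i=-1
j=0: 16>12, skip
j=1: 19>12, skip
j=2: 10≤12, i=0, swap(0,2) ⇒ [10, 19, 16, 6, 22, 23, 14, 25, 9, 5, 7, 11, 12]
j=3: 6≤12, i=1, swap(1,3) ⇒ [10, 6, 16, 19, 22, 23, 14, 25, 9, 5, 7, 11, 12]
j=4: 22>12, skip
j=5: 23>12, skip
j=6: 14>12, skip
j=7: 25>12, skip
j=8: 9≤12, i=2, swap(2,8) ⇒ [10, 6, 9, 19, 22, 23, 14, 25, 16, 5, 7, 11, 12]
j=9: 5≤12, i=3, swap(3,9) ⇒ [10, 6, 9, 5, 22, 23, 14, 25, 16, 19, 7, 11, 12]
j=10: 7≤12, i=4, swap(4,10) ⇒ [10, 6, 9, 5, 7, 23, 14, 25, 16, 19, 22, 11, 12]
j=11: 11≤12, i=5, swap(5,11) ⇒ [10, 6, 9, 5, 7, 11, 14, 25, 16, 19, 22, 23, 12]
swap(6,12) ⇒ [10, 6, 9, 5, 7, 11, 12, 25, 16, 19, 22, 23, 14]; return 6

[10, 6, 9, 5, 7, 11, 12, 25, 16, 19, 22, 23, 14]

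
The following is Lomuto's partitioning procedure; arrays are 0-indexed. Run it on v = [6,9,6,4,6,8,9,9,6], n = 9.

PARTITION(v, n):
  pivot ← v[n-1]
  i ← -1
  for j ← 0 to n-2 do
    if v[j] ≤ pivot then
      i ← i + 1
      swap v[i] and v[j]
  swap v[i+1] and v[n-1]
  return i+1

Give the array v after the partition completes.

[6,6,4,6,6,8,9,9,9]

pivot=6, i=-1
j=0: 6≤6, i=0, swap(0,0) ⇒ [6,9,6,4,6,8,9,9,6]
j=1: 9>6, skip
j=2: 6≤6, i=1, swap(1,2) ⇒ [6,6,9,4,6,8,9,9,6]
j=3: 4≤6, i=2, swap(2,3) ⇒ [6,6,4,9,6,8,9,9,6]
j=4: 6≤6, i=3, swap(3,4) ⇒ [6,6,4,6,9,8,9,9,6]
j=5: 8>6, skip
j=6: 9>6, skip
j=7: 9>6, skip
swap(4,8) ⇒ [6,6,4,6,6,8,9,9,9]; return 4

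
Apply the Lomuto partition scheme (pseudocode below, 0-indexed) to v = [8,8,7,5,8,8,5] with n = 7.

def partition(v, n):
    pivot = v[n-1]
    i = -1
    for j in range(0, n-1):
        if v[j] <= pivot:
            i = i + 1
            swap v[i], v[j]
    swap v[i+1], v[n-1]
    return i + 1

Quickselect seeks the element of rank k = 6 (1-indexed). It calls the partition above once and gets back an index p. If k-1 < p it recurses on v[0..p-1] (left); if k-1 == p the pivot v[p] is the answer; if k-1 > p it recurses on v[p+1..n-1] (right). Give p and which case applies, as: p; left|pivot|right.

pivot=5, i=-1
j=0: 8>5, skip
j=1: 8>5, skip
j=2: 7>5, skip
j=3: 5≤5, i=0, swap(0,3) ⇒ [5,8,7,8,8,8,5]
j=4: 8>5, skip
j=5: 8>5, skip
swap(1,6) ⇒ [5,5,7,8,8,8,8]; return 1
p = 1; k-1 = 5 > 1 ⇒ right

1; right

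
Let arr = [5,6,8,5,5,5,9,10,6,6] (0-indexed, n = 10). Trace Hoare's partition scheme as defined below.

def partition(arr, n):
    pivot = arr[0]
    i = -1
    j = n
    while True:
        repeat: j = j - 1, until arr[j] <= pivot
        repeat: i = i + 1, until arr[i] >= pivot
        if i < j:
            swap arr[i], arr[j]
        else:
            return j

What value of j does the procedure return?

2

pivot = arr[0] = 5; i = -1, j = 10
j→5 (arr[5]=5≤5), i→0 (arr[0]=5≥5); i<j, swap → [5,6,8,5,5,5,9,10,6,6]
j→4 (arr[4]=5≤5), i→1 (arr[1]=6≥5); i<j, swap → [5,5,8,5,6,5,9,10,6,6]
j→3 (arr[3]=5≤5), i→2 (arr[2]=8≥5); i<j, swap → [5,5,5,8,6,5,9,10,6,6]
j→2, i→3; i≥j, return j=2. arr = [5,5,5,8,6,5,9,10,6,6]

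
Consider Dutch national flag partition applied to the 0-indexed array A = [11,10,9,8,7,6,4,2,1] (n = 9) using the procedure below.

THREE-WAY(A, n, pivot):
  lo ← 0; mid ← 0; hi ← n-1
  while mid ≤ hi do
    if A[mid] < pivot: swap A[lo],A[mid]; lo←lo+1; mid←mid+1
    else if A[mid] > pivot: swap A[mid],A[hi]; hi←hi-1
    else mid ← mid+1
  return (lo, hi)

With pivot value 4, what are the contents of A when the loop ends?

lo=0 mid=0 hi=8
11>4: swap(0,8), hi=7 ⇒ [1,10,9,8,7,6,4,2,11]
1<4: swap(0,0), lo=1 mid=1 ⇒ [1,10,9,8,7,6,4,2,11]
10>4: swap(1,7), hi=6 ⇒ [1,2,9,8,7,6,4,10,11]
2<4: swap(1,1), lo=2 mid=2 ⇒ [1,2,9,8,7,6,4,10,11]
9>4: swap(2,6), hi=5 ⇒ [1,2,4,8,7,6,9,10,11]
4=4: mid=3
8>4: swap(3,5), hi=4 ⇒ [1,2,4,6,7,8,9,10,11]
6>4: swap(3,4), hi=3 ⇒ [1,2,4,7,6,8,9,10,11]
7>4: swap(3,3), hi=2 ⇒ [1,2,4,7,6,8,9,10,11]
done. lo=2 hi=2; A=[1,2,4,7,6,8,9,10,11]

[1,2,4,7,6,8,9,10,11]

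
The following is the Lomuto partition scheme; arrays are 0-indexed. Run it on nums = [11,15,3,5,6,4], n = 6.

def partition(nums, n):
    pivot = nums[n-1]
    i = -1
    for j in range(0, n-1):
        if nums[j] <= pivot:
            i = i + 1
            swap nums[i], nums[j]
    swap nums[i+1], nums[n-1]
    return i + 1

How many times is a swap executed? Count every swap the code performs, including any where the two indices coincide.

pivot=4, i=-1
j=0: 11>4, skip
j=1: 15>4, skip
j=2: 3≤4, i=0, swap(0,2) ⇒ [3,15,11,5,6,4]
j=3: 5>4, skip
j=4: 6>4, skip
swap(1,5) ⇒ [3,4,11,5,6,15]; return 1

2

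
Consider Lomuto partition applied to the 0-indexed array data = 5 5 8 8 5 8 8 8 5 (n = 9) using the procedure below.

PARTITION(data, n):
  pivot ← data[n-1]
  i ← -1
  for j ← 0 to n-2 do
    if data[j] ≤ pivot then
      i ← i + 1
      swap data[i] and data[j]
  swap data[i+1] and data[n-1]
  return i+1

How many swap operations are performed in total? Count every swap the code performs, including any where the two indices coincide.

4

pivot = data[8] = 5; i = -1
j=0: data[0]=5 ≤ 5 → i=0, swap data[0],data[0] (no change) → 5 5 8 8 5 8 8 8 5
j=1: data[1]=5 ≤ 5 → i=1, swap data[1],data[1] (no change) → 5 5 8 8 5 8 8 8 5
j=2: data[2]=8 > 5 → no swap
j=3: data[3]=8 > 5 → no swap
j=4: data[4]=5 ≤ 5 → i=2, swap data[2],data[4] → 5 5 5 8 8 8 8 8 5
j=5: data[5]=8 > 5 → no swap
j=6: data[6]=8 > 5 → no swap
j=7: data[7]=8 > 5 → no swap
final swap data[3],data[8] → 5 5 5 5 8 8 8 8 8; return 3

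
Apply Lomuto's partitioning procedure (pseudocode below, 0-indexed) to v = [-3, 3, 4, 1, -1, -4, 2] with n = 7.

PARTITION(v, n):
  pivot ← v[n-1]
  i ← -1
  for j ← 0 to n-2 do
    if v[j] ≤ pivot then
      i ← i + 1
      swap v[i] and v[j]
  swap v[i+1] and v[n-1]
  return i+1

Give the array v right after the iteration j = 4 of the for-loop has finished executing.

pivot = v[6] = 2; i = -1
j=0: v[0]=-3 ≤ 2 → i=0, swap v[0],v[0] (no change) → [-3, 3, 4, 1, -1, -4, 2]
j=1: v[1]=3 > 2 → no swap
j=2: v[2]=4 > 2 → no swap
j=3: v[3]=1 ≤ 2 → i=1, swap v[1],v[3] → [-3, 1, 4, 3, -1, -4, 2]
j=4: v[4]=-1 ≤ 2 → i=2, swap v[2],v[4] → [-3, 1, -1, 3, 4, -4, 2]
(after j=4) v = [-3, 1, -1, 3, 4, -4, 2]

[-3, 1, -1, 3, 4, -4, 2]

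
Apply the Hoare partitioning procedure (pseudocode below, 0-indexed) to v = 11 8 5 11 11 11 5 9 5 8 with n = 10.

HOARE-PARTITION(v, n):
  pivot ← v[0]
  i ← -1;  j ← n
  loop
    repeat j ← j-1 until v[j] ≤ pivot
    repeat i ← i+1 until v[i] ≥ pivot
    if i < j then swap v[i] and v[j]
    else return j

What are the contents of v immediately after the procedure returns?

8 8 5 5 9 5 11 11 11 11

pivot=11
j stops at 9 (8), i stops at 0 (11); swap ⇒ 8 8 5 11 11 11 5 9 5 11
j stops at 8 (5), i stops at 3 (11); swap ⇒ 8 8 5 5 11 11 5 9 11 11
j stops at 7 (9), i stops at 4 (11); swap ⇒ 8 8 5 5 9 11 5 11 11 11
j stops at 6 (5), i stops at 5 (11); swap ⇒ 8 8 5 5 9 5 11 11 11 11
j stops at 5, i stops at 6; i≥j ⇒ return 5. v=8 8 5 5 9 5 11 11 11 11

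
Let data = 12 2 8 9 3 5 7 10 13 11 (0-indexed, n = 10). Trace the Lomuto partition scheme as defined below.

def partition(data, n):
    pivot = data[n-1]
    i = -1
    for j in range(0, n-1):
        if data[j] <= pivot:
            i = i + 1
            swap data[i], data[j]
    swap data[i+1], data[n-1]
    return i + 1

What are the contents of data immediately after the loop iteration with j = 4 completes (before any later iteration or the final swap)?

2 8 9 3 12 5 7 10 13 11

pivot=11, i=-1
j=0: 12>11, skip
j=1: 2≤11, i=0, swap(0,1) ⇒ 2 12 8 9 3 5 7 10 13 11
j=2: 8≤11, i=1, swap(1,2) ⇒ 2 8 12 9 3 5 7 10 13 11
j=3: 9≤11, i=2, swap(2,3) ⇒ 2 8 9 12 3 5 7 10 13 11
j=4: 3≤11, i=3, swap(3,4) ⇒ 2 8 9 3 12 5 7 10 13 11
(after j=4) data = 2 8 9 3 12 5 7 10 13 11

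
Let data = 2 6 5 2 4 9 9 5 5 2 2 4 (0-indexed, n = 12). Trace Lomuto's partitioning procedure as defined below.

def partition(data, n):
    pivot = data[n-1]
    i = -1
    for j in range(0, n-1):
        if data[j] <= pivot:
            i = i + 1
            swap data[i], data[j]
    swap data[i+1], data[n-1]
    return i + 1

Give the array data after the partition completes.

pivot=4, i=-1
j=0: 2≤4, i=0, swap(0,0) ⇒ 2 6 5 2 4 9 9 5 5 2 2 4
j=1: 6>4, skip
j=2: 5>4, skip
j=3: 2≤4, i=1, swap(1,3) ⇒ 2 2 5 6 4 9 9 5 5 2 2 4
j=4: 4≤4, i=2, swap(2,4) ⇒ 2 2 4 6 5 9 9 5 5 2 2 4
j=5: 9>4, skip
j=6: 9>4, skip
j=7: 5>4, skip
j=8: 5>4, skip
j=9: 2≤4, i=3, swap(3,9) ⇒ 2 2 4 2 5 9 9 5 5 6 2 4
j=10: 2≤4, i=4, swap(4,10) ⇒ 2 2 4 2 2 9 9 5 5 6 5 4
swap(5,11) ⇒ 2 2 4 2 2 4 9 5 5 6 5 9; return 5

2 2 4 2 2 4 9 5 5 6 5 9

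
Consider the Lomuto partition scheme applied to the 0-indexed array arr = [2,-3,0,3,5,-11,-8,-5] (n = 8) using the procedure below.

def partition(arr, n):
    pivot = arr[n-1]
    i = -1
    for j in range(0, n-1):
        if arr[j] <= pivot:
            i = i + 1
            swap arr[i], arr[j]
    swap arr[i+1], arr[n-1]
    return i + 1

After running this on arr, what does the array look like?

[-11,-8,-5,3,5,2,-3,0]

pivot=-5, i=-1
j=0: 2>-5, skip
j=1: -3>-5, skip
j=2: 0>-5, skip
j=3: 3>-5, skip
j=4: 5>-5, skip
j=5: -11≤-5, i=0, swap(0,5) ⇒ [-11,-3,0,3,5,2,-8,-5]
j=6: -8≤-5, i=1, swap(1,6) ⇒ [-11,-8,0,3,5,2,-3,-5]
swap(2,7) ⇒ [-11,-8,-5,3,5,2,-3,0]; return 2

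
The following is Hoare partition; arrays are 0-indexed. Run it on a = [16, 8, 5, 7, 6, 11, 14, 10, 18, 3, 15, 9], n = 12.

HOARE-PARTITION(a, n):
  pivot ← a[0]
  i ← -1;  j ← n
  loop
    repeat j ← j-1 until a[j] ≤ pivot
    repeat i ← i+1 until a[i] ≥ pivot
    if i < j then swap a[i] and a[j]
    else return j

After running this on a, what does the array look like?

pivot=16
j stops at 11 (9), i stops at 0 (16); swap ⇒ [9, 8, 5, 7, 6, 11, 14, 10, 18, 3, 15, 16]
j stops at 10 (15), i stops at 8 (18); swap ⇒ [9, 8, 5, 7, 6, 11, 14, 10, 15, 3, 18, 16]
j stops at 9, i stops at 10; i≥j ⇒ return 9. a=[9, 8, 5, 7, 6, 11, 14, 10, 15, 3, 18, 16]

[9, 8, 5, 7, 6, 11, 14, 10, 15, 3, 18, 16]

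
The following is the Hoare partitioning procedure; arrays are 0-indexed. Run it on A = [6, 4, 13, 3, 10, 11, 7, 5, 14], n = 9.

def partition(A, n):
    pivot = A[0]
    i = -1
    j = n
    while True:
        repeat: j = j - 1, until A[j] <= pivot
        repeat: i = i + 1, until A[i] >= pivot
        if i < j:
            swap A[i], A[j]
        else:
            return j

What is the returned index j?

2

pivot = A[0] = 6; i = -1, j = 9
j→7 (A[7]=5≤6), i→0 (A[0]=6≥6); i<j, swap → [5, 4, 13, 3, 10, 11, 7, 6, 14]
j→3 (A[3]=3≤6), i→2 (A[2]=13≥6); i<j, swap → [5, 4, 3, 13, 10, 11, 7, 6, 14]
j→2, i→3; i≥j, return j=2. A = [5, 4, 3, 13, 10, 11, 7, 6, 14]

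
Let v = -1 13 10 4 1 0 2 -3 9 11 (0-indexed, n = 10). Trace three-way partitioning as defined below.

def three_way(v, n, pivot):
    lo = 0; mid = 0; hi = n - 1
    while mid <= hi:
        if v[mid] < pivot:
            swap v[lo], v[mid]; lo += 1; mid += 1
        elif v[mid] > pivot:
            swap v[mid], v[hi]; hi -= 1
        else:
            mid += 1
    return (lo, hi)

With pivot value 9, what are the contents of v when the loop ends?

pivot = 9; lo=0, mid=0, hi=9
v[mid]=-1<9: swap v[0],v[0]; lo=1,mid=1 → -1 13 10 4 1 0 2 -3 9 11
v[mid]=13>9: swap v[1],v[9]; hi=8 → -1 11 10 4 1 0 2 -3 9 13
v[mid]=11>9: swap v[1],v[8]; hi=7 → -1 9 10 4 1 0 2 -3 11 13
v[mid]=9=9: mid=2
v[mid]=10>9: swap v[2],v[7]; hi=6 → -1 9 -3 4 1 0 2 10 11 13
v[mid]=-3<9: swap v[1],v[2]; lo=2,mid=3 → -1 -3 9 4 1 0 2 10 11 13
v[mid]=4<9: swap v[2],v[3]; lo=3,mid=4 → -1 -3 4 9 1 0 2 10 11 13
v[mid]=1<9: swap v[3],v[4]; lo=4,mid=5 → -1 -3 4 1 9 0 2 10 11 13
v[mid]=0<9: swap v[4],v[5]; lo=5,mid=6 → -1 -3 4 1 0 9 2 10 11 13
v[mid]=2<9: swap v[5],v[6]; lo=6,mid=7 → -1 -3 4 1 0 2 9 10 11 13
end: lo=6, hi=6; v = -1 -3 4 1 0 2 9 10 11 13

-1 -3 4 1 0 2 9 10 11 13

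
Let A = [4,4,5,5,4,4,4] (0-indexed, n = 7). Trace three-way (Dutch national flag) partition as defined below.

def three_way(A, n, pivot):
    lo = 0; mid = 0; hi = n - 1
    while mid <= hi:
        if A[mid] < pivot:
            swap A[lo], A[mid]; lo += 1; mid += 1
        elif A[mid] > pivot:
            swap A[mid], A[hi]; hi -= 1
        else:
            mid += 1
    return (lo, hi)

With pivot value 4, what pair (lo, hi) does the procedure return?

(0, 4)

pivot = 4; lo=0, mid=0, hi=6
A[mid]=4=4: mid=1
A[mid]=4=4: mid=2
A[mid]=5>4: swap A[2],A[6]; hi=5 → [4,4,4,5,4,4,5]
A[mid]=4=4: mid=3
A[mid]=5>4: swap A[3],A[5]; hi=4 → [4,4,4,4,4,5,5]
A[mid]=4=4: mid=4
A[mid]=4=4: mid=5
end: lo=0, hi=4; A = [4,4,4,4,4,5,5]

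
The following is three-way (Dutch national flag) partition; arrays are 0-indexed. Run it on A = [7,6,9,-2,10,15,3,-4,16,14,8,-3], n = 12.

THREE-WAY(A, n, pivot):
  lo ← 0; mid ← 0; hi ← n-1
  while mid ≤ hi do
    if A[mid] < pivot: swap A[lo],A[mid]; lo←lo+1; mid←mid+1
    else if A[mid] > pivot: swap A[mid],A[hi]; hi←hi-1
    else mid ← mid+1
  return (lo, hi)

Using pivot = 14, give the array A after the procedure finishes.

[7,6,9,-2,10,-3,3,-4,8,14,16,15]

lo=0 mid=0 hi=11
7<14: swap(0,0), lo=1 mid=1 ⇒ [7,6,9,-2,10,15,3,-4,16,14,8,-3]
6<14: swap(1,1), lo=2 mid=2 ⇒ [7,6,9,-2,10,15,3,-4,16,14,8,-3]
9<14: swap(2,2), lo=3 mid=3 ⇒ [7,6,9,-2,10,15,3,-4,16,14,8,-3]
-2<14: swap(3,3), lo=4 mid=4 ⇒ [7,6,9,-2,10,15,3,-4,16,14,8,-3]
10<14: swap(4,4), lo=5 mid=5 ⇒ [7,6,9,-2,10,15,3,-4,16,14,8,-3]
15>14: swap(5,11), hi=10 ⇒ [7,6,9,-2,10,-3,3,-4,16,14,8,15]
-3<14: swap(5,5), lo=6 mid=6 ⇒ [7,6,9,-2,10,-3,3,-4,16,14,8,15]
3<14: swap(6,6), lo=7 mid=7 ⇒ [7,6,9,-2,10,-3,3,-4,16,14,8,15]
-4<14: swap(7,7), lo=8 mid=8 ⇒ [7,6,9,-2,10,-3,3,-4,16,14,8,15]
16>14: swap(8,10), hi=9 ⇒ [7,6,9,-2,10,-3,3,-4,8,14,16,15]
8<14: swap(8,8), lo=9 mid=9 ⇒ [7,6,9,-2,10,-3,3,-4,8,14,16,15]
14=14: mid=10
done. lo=9 hi=9; A=[7,6,9,-2,10,-3,3,-4,8,14,16,15]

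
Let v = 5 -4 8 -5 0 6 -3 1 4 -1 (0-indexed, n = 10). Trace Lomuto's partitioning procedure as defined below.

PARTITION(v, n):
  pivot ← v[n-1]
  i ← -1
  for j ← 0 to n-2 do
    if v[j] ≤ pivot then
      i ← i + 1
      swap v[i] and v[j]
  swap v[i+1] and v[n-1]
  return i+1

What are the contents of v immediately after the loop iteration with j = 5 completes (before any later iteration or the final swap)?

pivot=-1, i=-1
j=0: 5>-1, skip
j=1: -4≤-1, i=0, swap(0,1) ⇒ -4 5 8 -5 0 6 -3 1 4 -1
j=2: 8>-1, skip
j=3: -5≤-1, i=1, swap(1,3) ⇒ -4 -5 8 5 0 6 -3 1 4 -1
j=4: 0>-1, skip
j=5: 6>-1, skip
(after j=5) v = -4 -5 8 5 0 6 -3 1 4 -1

-4 -5 8 5 0 6 -3 1 4 -1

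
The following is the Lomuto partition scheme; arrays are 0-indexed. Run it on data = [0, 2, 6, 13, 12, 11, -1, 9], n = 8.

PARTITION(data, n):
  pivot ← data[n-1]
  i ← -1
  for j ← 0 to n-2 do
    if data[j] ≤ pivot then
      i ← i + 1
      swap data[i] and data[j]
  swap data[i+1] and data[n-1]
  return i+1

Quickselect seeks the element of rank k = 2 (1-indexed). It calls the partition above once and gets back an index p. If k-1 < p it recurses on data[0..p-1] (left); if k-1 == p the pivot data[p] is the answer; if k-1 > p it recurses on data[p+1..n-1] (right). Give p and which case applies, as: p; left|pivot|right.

pivot = data[7] = 9; i = -1
j=0: data[0]=0 ≤ 9 → i=0, swap data[0],data[0] (no change) → [0, 2, 6, 13, 12, 11, -1, 9]
j=1: data[1]=2 ≤ 9 → i=1, swap data[1],data[1] (no change) → [0, 2, 6, 13, 12, 11, -1, 9]
j=2: data[2]=6 ≤ 9 → i=2, swap data[2],data[2] (no change) → [0, 2, 6, 13, 12, 11, -1, 9]
j=3: data[3]=13 > 9 → no swap
j=4: data[4]=12 > 9 → no swap
j=5: data[5]=11 > 9 → no swap
j=6: data[6]=-1 ≤ 9 → i=3, swap data[3],data[6] → [0, 2, 6, -1, 12, 11, 13, 9]
final swap data[4],data[7] → [0, 2, 6, -1, 9, 11, 13, 12]; return 4
p = 4; k-1 = 1 < 4 ⇒ left

4; left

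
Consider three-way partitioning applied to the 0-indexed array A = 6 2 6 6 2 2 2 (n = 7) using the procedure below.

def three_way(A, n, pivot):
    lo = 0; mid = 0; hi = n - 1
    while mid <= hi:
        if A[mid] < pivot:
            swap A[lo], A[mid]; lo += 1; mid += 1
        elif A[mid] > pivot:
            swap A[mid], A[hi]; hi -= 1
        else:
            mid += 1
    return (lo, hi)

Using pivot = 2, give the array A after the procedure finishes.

2 2 2 2 6 6 6

pivot = 2; lo=0, mid=0, hi=6
A[mid]=6>2: swap A[0],A[6]; hi=5 → 2 2 6 6 2 2 6
A[mid]=2=2: mid=1
A[mid]=2=2: mid=2
A[mid]=6>2: swap A[2],A[5]; hi=4 → 2 2 2 6 2 6 6
A[mid]=2=2: mid=3
A[mid]=6>2: swap A[3],A[4]; hi=3 → 2 2 2 2 6 6 6
A[mid]=2=2: mid=4
end: lo=0, hi=3; A = 2 2 2 2 6 6 6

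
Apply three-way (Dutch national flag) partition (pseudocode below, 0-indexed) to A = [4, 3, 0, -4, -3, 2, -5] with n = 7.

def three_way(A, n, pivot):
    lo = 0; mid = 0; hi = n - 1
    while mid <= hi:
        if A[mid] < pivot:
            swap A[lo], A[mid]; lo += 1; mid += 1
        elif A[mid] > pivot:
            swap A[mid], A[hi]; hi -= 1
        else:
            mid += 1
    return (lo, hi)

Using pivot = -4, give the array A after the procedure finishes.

lo=0 mid=0 hi=6
4>-4: swap(0,6), hi=5 ⇒ [-5, 3, 0, -4, -3, 2, 4]
-5<-4: swap(0,0), lo=1 mid=1 ⇒ [-5, 3, 0, -4, -3, 2, 4]
3>-4: swap(1,5), hi=4 ⇒ [-5, 2, 0, -4, -3, 3, 4]
2>-4: swap(1,4), hi=3 ⇒ [-5, -3, 0, -4, 2, 3, 4]
-3>-4: swap(1,3), hi=2 ⇒ [-5, -4, 0, -3, 2, 3, 4]
-4=-4: mid=2
0>-4: swap(2,2), hi=1 ⇒ [-5, -4, 0, -3, 2, 3, 4]
done. lo=1 hi=1; A=[-5, -4, 0, -3, 2, 3, 4]

[-5, -4, 0, -3, 2, 3, 4]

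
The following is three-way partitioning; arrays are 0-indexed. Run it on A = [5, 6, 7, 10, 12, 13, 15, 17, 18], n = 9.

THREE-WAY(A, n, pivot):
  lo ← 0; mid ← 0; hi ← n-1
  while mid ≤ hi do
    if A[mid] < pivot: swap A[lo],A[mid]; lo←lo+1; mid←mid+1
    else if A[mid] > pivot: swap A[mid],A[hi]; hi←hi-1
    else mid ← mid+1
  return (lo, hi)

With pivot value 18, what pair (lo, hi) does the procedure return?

(8, 8)

lo=0 mid=0 hi=8
5<18: swap(0,0), lo=1 mid=1 ⇒ [5, 6, 7, 10, 12, 13, 15, 17, 18]
6<18: swap(1,1), lo=2 mid=2 ⇒ [5, 6, 7, 10, 12, 13, 15, 17, 18]
7<18: swap(2,2), lo=3 mid=3 ⇒ [5, 6, 7, 10, 12, 13, 15, 17, 18]
10<18: swap(3,3), lo=4 mid=4 ⇒ [5, 6, 7, 10, 12, 13, 15, 17, 18]
12<18: swap(4,4), lo=5 mid=5 ⇒ [5, 6, 7, 10, 12, 13, 15, 17, 18]
13<18: swap(5,5), lo=6 mid=6 ⇒ [5, 6, 7, 10, 12, 13, 15, 17, 18]
15<18: swap(6,6), lo=7 mid=7 ⇒ [5, 6, 7, 10, 12, 13, 15, 17, 18]
17<18: swap(7,7), lo=8 mid=8 ⇒ [5, 6, 7, 10, 12, 13, 15, 17, 18]
18=18: mid=9
done. lo=8 hi=8; A=[5, 6, 7, 10, 12, 13, 15, 17, 18]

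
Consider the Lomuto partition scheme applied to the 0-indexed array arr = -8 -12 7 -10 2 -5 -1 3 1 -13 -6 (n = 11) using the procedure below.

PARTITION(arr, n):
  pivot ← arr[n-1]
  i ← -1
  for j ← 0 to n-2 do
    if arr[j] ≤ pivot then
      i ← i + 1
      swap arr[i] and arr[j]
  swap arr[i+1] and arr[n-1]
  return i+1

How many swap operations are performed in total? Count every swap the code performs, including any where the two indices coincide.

5

pivot=-6, i=-1
j=0: -8≤-6, i=0, swap(0,0) ⇒ -8 -12 7 -10 2 -5 -1 3 1 -13 -6
j=1: -12≤-6, i=1, swap(1,1) ⇒ -8 -12 7 -10 2 -5 -1 3 1 -13 -6
j=2: 7>-6, skip
j=3: -10≤-6, i=2, swap(2,3) ⇒ -8 -12 -10 7 2 -5 -1 3 1 -13 -6
j=4: 2>-6, skip
j=5: -5>-6, skip
j=6: -1>-6, skip
j=7: 3>-6, skip
j=8: 1>-6, skip
j=9: -13≤-6, i=3, swap(3,9) ⇒ -8 -12 -10 -13 2 -5 -1 3 1 7 -6
swap(4,10) ⇒ -8 -12 -10 -13 -6 -5 -1 3 1 7 2; return 4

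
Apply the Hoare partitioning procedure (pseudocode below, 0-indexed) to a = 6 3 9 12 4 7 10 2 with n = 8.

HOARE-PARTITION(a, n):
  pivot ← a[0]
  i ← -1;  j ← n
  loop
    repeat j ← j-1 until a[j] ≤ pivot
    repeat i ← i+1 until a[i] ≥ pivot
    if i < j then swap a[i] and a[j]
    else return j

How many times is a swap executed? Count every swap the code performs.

2

pivot=6
j stops at 7 (2), i stops at 0 (6); swap ⇒ 2 3 9 12 4 7 10 6
j stops at 4 (4), i stops at 2 (9); swap ⇒ 2 3 4 12 9 7 10 6
j stops at 2, i stops at 3; i≥j ⇒ return 2. a=2 3 4 12 9 7 10 6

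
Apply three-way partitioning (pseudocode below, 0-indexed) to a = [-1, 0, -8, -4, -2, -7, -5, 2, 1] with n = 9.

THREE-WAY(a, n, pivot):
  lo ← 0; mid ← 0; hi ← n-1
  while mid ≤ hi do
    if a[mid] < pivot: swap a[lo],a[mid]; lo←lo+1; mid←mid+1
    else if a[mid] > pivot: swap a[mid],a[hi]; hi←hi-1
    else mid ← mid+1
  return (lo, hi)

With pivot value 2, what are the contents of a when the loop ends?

[-1, 0, -8, -4, -2, -7, -5, 1, 2]

pivot = 2; lo=0, mid=0, hi=8
a[mid]=-1<2: swap a[0],a[0]; lo=1,mid=1 → [-1, 0, -8, -4, -2, -7, -5, 2, 1]
a[mid]=0<2: swap a[1],a[1]; lo=2,mid=2 → [-1, 0, -8, -4, -2, -7, -5, 2, 1]
a[mid]=-8<2: swap a[2],a[2]; lo=3,mid=3 → [-1, 0, -8, -4, -2, -7, -5, 2, 1]
a[mid]=-4<2: swap a[3],a[3]; lo=4,mid=4 → [-1, 0, -8, -4, -2, -7, -5, 2, 1]
a[mid]=-2<2: swap a[4],a[4]; lo=5,mid=5 → [-1, 0, -8, -4, -2, -7, -5, 2, 1]
a[mid]=-7<2: swap a[5],a[5]; lo=6,mid=6 → [-1, 0, -8, -4, -2, -7, -5, 2, 1]
a[mid]=-5<2: swap a[6],a[6]; lo=7,mid=7 → [-1, 0, -8, -4, -2, -7, -5, 2, 1]
a[mid]=2=2: mid=8
a[mid]=1<2: swap a[7],a[8]; lo=8,mid=9 → [-1, 0, -8, -4, -2, -7, -5, 1, 2]
end: lo=8, hi=8; a = [-1, 0, -8, -4, -2, -7, -5, 1, 2]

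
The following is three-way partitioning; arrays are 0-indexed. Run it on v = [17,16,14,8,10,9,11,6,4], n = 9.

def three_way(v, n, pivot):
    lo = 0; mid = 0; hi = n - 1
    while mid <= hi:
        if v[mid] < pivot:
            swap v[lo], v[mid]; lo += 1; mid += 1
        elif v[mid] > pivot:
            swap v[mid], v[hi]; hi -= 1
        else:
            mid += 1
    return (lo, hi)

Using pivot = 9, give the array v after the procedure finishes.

pivot = 9; lo=0, mid=0, hi=8
v[mid]=17>9: swap v[0],v[8]; hi=7 → [4,16,14,8,10,9,11,6,17]
v[mid]=4<9: swap v[0],v[0]; lo=1,mid=1 → [4,16,14,8,10,9,11,6,17]
v[mid]=16>9: swap v[1],v[7]; hi=6 → [4,6,14,8,10,9,11,16,17]
v[mid]=6<9: swap v[1],v[1]; lo=2,mid=2 → [4,6,14,8,10,9,11,16,17]
v[mid]=14>9: swap v[2],v[6]; hi=5 → [4,6,11,8,10,9,14,16,17]
v[mid]=11>9: swap v[2],v[5]; hi=4 → [4,6,9,8,10,11,14,16,17]
v[mid]=9=9: mid=3
v[mid]=8<9: swap v[2],v[3]; lo=3,mid=4 → [4,6,8,9,10,11,14,16,17]
v[mid]=10>9: swap v[4],v[4]; hi=3 → [4,6,8,9,10,11,14,16,17]
end: lo=3, hi=3; v = [4,6,8,9,10,11,14,16,17]

[4,6,8,9,10,11,14,16,17]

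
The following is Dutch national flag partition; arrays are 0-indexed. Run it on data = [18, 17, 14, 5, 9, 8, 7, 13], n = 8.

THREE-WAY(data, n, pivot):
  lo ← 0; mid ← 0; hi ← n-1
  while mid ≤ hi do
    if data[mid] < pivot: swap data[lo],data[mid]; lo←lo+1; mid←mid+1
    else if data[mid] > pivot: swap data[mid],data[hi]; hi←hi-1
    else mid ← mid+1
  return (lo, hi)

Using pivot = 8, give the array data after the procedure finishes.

pivot = 8; lo=0, mid=0, hi=7
data[mid]=18>8: swap data[0],data[7]; hi=6 → [13, 17, 14, 5, 9, 8, 7, 18]
data[mid]=13>8: swap data[0],data[6]; hi=5 → [7, 17, 14, 5, 9, 8, 13, 18]
data[mid]=7<8: swap data[0],data[0]; lo=1,mid=1 → [7, 17, 14, 5, 9, 8, 13, 18]
data[mid]=17>8: swap data[1],data[5]; hi=4 → [7, 8, 14, 5, 9, 17, 13, 18]
data[mid]=8=8: mid=2
data[mid]=14>8: swap data[2],data[4]; hi=3 → [7, 8, 9, 5, 14, 17, 13, 18]
data[mid]=9>8: swap data[2],data[3]; hi=2 → [7, 8, 5, 9, 14, 17, 13, 18]
data[mid]=5<8: swap data[1],data[2]; lo=2,mid=3 → [7, 5, 8, 9, 14, 17, 13, 18]
end: lo=2, hi=2; data = [7, 5, 8, 9, 14, 17, 13, 18]

[7, 5, 8, 9, 14, 17, 13, 18]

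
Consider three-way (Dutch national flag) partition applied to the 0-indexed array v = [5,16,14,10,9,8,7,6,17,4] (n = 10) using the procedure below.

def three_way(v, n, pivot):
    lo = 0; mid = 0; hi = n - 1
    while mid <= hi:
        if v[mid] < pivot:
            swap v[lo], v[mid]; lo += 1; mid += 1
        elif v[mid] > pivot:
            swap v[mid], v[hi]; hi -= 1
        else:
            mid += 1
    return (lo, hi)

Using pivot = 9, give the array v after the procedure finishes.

pivot = 9; lo=0, mid=0, hi=9
v[mid]=5<9: swap v[0],v[0]; lo=1,mid=1 → [5,16,14,10,9,8,7,6,17,4]
v[mid]=16>9: swap v[1],v[9]; hi=8 → [5,4,14,10,9,8,7,6,17,16]
v[mid]=4<9: swap v[1],v[1]; lo=2,mid=2 → [5,4,14,10,9,8,7,6,17,16]
v[mid]=14>9: swap v[2],v[8]; hi=7 → [5,4,17,10,9,8,7,6,14,16]
v[mid]=17>9: swap v[2],v[7]; hi=6 → [5,4,6,10,9,8,7,17,14,16]
v[mid]=6<9: swap v[2],v[2]; lo=3,mid=3 → [5,4,6,10,9,8,7,17,14,16]
v[mid]=10>9: swap v[3],v[6]; hi=5 → [5,4,6,7,9,8,10,17,14,16]
v[mid]=7<9: swap v[3],v[3]; lo=4,mid=4 → [5,4,6,7,9,8,10,17,14,16]
v[mid]=9=9: mid=5
v[mid]=8<9: swap v[4],v[5]; lo=5,mid=6 → [5,4,6,7,8,9,10,17,14,16]
end: lo=5, hi=5; v = [5,4,6,7,8,9,10,17,14,16]

[5,4,6,7,8,9,10,17,14,16]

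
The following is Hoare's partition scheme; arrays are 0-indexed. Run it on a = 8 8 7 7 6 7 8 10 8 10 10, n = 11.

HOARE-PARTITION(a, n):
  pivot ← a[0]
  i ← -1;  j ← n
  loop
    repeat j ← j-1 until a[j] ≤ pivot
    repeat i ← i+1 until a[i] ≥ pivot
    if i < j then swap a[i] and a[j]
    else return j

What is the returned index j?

5

pivot = a[0] = 8; i = -1, j = 11
j→8 (a[8]=8≤8), i→0 (a[0]=8≥8); i<j, swap → 8 8 7 7 6 7 8 10 8 10 10
j→6 (a[6]=8≤8), i→1 (a[1]=8≥8); i<j, swap → 8 8 7 7 6 7 8 10 8 10 10
j→5, i→6; i≥j, return j=5. a = 8 8 7 7 6 7 8 10 8 10 10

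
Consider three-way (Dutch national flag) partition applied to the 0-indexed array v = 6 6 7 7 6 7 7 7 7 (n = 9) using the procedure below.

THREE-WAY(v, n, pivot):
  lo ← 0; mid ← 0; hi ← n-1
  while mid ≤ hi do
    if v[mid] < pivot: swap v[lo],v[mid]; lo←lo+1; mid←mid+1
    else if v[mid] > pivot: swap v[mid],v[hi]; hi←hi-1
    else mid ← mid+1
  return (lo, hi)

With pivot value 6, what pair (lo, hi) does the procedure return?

(0, 2)

lo=0 mid=0 hi=8
6=6: mid=1
6=6: mid=2
7>6: swap(2,8), hi=7 ⇒ 6 6 7 7 6 7 7 7 7
7>6: swap(2,7), hi=6 ⇒ 6 6 7 7 6 7 7 7 7
7>6: swap(2,6), hi=5 ⇒ 6 6 7 7 6 7 7 7 7
7>6: swap(2,5), hi=4 ⇒ 6 6 7 7 6 7 7 7 7
7>6: swap(2,4), hi=3 ⇒ 6 6 6 7 7 7 7 7 7
6=6: mid=3
7>6: swap(3,3), hi=2 ⇒ 6 6 6 7 7 7 7 7 7
done. lo=0 hi=2; v=6 6 6 7 7 7 7 7 7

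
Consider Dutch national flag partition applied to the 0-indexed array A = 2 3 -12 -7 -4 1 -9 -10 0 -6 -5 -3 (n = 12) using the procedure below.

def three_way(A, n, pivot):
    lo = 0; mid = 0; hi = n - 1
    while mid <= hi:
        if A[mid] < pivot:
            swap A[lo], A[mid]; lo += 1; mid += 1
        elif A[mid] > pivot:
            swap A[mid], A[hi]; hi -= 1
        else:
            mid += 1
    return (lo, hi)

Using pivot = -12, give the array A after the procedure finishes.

pivot = -12; lo=0, mid=0, hi=11
A[mid]=2>-12: swap A[0],A[11]; hi=10 → -3 3 -12 -7 -4 1 -9 -10 0 -6 -5 2
A[mid]=-3>-12: swap A[0],A[10]; hi=9 → -5 3 -12 -7 -4 1 -9 -10 0 -6 -3 2
A[mid]=-5>-12: swap A[0],A[9]; hi=8 → -6 3 -12 -7 -4 1 -9 -10 0 -5 -3 2
A[mid]=-6>-12: swap A[0],A[8]; hi=7 → 0 3 -12 -7 -4 1 -9 -10 -6 -5 -3 2
A[mid]=0>-12: swap A[0],A[7]; hi=6 → -10 3 -12 -7 -4 1 -9 0 -6 -5 -3 2
A[mid]=-10>-12: swap A[0],A[6]; hi=5 → -9 3 -12 -7 -4 1 -10 0 -6 -5 -3 2
A[mid]=-9>-12: swap A[0],A[5]; hi=4 → 1 3 -12 -7 -4 -9 -10 0 -6 -5 -3 2
A[mid]=1>-12: swap A[0],A[4]; hi=3 → -4 3 -12 -7 1 -9 -10 0 -6 -5 -3 2
A[mid]=-4>-12: swap A[0],A[3]; hi=2 → -7 3 -12 -4 1 -9 -10 0 -6 -5 -3 2
A[mid]=-7>-12: swap A[0],A[2]; hi=1 → -12 3 -7 -4 1 -9 -10 0 -6 -5 -3 2
A[mid]=-12=-12: mid=1
A[mid]=3>-12: swap A[1],A[1]; hi=0 → -12 3 -7 -4 1 -9 -10 0 -6 -5 -3 2
end: lo=0, hi=0; A = -12 3 -7 -4 1 -9 -10 0 -6 -5 -3 2

-12 3 -7 -4 1 -9 -10 0 -6 -5 -3 2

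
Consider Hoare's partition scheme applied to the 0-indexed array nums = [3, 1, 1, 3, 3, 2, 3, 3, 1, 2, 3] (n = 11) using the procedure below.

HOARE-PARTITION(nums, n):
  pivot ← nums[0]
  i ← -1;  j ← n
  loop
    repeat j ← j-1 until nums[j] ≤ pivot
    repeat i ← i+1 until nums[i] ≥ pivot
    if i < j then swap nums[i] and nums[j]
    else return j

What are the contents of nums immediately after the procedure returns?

[3, 1, 1, 2, 1, 2, 3, 3, 3, 3, 3]

pivot = nums[0] = 3; i = -1, j = 11
j→10 (nums[10]=3≤3), i→0 (nums[0]=3≥3); i<j, swap → [3, 1, 1, 3, 3, 2, 3, 3, 1, 2, 3]
j→9 (nums[9]=2≤3), i→3 (nums[3]=3≥3); i<j, swap → [3, 1, 1, 2, 3, 2, 3, 3, 1, 3, 3]
j→8 (nums[8]=1≤3), i→4 (nums[4]=3≥3); i<j, swap → [3, 1, 1, 2, 1, 2, 3, 3, 3, 3, 3]
j→7 (nums[7]=3≤3), i→6 (nums[6]=3≥3); i<j, swap → [3, 1, 1, 2, 1, 2, 3, 3, 3, 3, 3]
j→6, i→7; i≥j, return j=6. nums = [3, 1, 1, 2, 1, 2, 3, 3, 3, 3, 3]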